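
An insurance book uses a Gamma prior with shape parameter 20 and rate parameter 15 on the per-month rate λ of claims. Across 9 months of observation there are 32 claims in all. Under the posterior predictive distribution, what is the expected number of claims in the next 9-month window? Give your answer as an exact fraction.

Total count 32 over total exposure 9 months.
The Gamma prior is conjugate for the Poisson rate, so λ | data ~ Gamma(20+32, 15+9) = Gamma(52, 24).
Predictive mean over a 9-month window = T·E[λ|data] = 9·52/24 = 39/2.

39/2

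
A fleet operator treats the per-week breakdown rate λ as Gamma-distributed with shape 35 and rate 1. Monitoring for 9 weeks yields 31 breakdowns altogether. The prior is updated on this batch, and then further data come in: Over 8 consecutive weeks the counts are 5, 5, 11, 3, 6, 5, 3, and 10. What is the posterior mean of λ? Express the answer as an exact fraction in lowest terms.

19/3

Total count 31 over total exposure 9 weeks.
After the first batch: Gamma(35 + 31, 1 + 9) = Gamma(66, 10).
Total count: 5 + 5 + 11 + 3 + 6 + 5 + 3 + 10 = 48.
Total exposure: 8 weeks.
After the second batch: Gamma(66 + 48, 10 + 8) = Gamma(114, 18).
Posterior mean = α'/β' = 114/18 = 19/3.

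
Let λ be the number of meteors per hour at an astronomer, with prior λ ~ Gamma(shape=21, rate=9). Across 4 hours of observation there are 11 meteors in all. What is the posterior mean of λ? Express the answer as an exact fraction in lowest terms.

32/13

Total count 11 over total exposure 4 hours.
The Gamma prior is conjugate for the Poisson rate, so λ | data ~ Gamma(21+11, 9+4) = Gamma(32, 13).
Posterior mean = α'/β' = 32/13.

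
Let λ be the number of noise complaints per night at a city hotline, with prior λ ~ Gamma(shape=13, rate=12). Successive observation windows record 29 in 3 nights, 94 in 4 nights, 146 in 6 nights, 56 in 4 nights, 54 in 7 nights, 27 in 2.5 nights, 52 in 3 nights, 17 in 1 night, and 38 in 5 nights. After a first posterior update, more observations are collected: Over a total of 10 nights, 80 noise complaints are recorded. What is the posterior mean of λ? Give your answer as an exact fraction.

1212/115

Total count: 29 + 94 + 146 + 56 + 54 + 27 + 52 + 17 + 38 = 513.
Total exposure: 3 + 4 + 6 + 4 + 7 + 2.5 + 3 + 1 + 5 = 35.5 nights.
After the first batch: Gamma(13 + 513, 12 + 35.5) = Gamma(526, 95/2).
Total count 80 over total exposure 10 nights.
After the second batch: Gamma(526 + 80, 95/2 + 10) = Gamma(606, 115/2).
Posterior mean = α'/β' = 606/(115/2) = 1212/115.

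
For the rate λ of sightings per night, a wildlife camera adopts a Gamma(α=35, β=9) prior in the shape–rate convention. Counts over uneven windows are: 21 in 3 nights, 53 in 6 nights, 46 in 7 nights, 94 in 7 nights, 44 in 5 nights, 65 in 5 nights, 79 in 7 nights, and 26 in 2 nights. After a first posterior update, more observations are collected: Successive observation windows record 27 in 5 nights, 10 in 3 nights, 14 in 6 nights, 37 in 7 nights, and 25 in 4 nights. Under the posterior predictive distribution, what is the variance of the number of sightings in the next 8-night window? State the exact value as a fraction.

Total count: 21 + 53 + 46 + 94 + 44 + 65 + 79 + 26 = 428.
Total exposure: 3 + 6 + 7 + 7 + 5 + 5 + 7 + 2 = 42 nights.
After the first batch: Gamma(35 + 428, 9 + 42) = Gamma(463, 51).
Total count: 27 + 10 + 14 + 37 + 25 = 113.
Total exposure: 5 + 3 + 6 + 7 + 4 = 25 nights.
After the second batch: Gamma(463 + 113, 51 + 25) = Gamma(576, 76).
The posterior predictive for a window of length T is Negative Binomial with variance T·α'·(β'+T)/β'² = 8·576·84/5776 = 24192/361.

24192/361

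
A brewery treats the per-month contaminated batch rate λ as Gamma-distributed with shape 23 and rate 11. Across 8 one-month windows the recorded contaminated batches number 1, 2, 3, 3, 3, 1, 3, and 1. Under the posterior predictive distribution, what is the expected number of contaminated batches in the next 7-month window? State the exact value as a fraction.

280/19

Total count: 1 + 2 + 3 + 3 + 3 + 1 + 3 + 1 = 17.
Total exposure: 8 months.
Gamma(α, β) with Poisson data over total exposure Σt gives posterior Gamma(α+Σx, β+Σt) = Gamma(40, 19).
Predictive mean over a 7-month window = T·E[λ|data] = 7·40/19 = 280/19.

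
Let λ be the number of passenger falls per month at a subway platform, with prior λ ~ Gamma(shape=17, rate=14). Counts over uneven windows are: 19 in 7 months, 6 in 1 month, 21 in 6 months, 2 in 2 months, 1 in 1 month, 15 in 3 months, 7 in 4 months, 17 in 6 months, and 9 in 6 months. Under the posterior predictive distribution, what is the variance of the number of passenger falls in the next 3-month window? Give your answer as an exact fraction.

9063/1250

Total count: 19 + 6 + 21 + 2 + 1 + 15 + 7 + 17 + 9 = 97.
Total exposure: 7 + 1 + 6 + 2 + 1 + 3 + 4 + 6 + 6 = 36 months.
Conjugate update: add total count to the shape and total exposure to the rate, giving Gamma(114, 50).
The posterior predictive for a window of length T is Negative Binomial with variance T·α'·(β'+T)/β'² = 3·114·53/2500 = 9063/1250.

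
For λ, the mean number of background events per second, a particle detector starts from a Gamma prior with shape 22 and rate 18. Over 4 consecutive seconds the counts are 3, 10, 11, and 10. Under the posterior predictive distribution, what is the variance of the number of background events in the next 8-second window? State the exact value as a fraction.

Total count: 3 + 10 + 11 + 10 = 34.
Total exposure: 4 seconds.
Posterior: α' = 22 + 34 = 56, β' = 18 + 4 = 22.
The posterior predictive for a window of length T is Negative Binomial with variance T·α'·(β'+T)/β'² = 8·56·30/484 = 3360/121.

3360/121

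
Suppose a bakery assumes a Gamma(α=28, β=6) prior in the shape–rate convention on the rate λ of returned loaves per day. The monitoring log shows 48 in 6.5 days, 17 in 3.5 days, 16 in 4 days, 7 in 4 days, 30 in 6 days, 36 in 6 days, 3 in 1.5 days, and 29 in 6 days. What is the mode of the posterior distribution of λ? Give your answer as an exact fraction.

142/29

Total count: 48 + 17 + 16 + 7 + 30 + 36 + 3 + 29 = 186.
Total exposure: 6.5 + 3.5 + 4 + 4 + 6 + 6 + 1.5 + 6 = 37.5 days.
Conjugate update: add total count to the shape and total exposure to the rate, giving Gamma(214, 87/2).
Posterior mode = (α'−1)/β' = 213/(87/2) = 142/29.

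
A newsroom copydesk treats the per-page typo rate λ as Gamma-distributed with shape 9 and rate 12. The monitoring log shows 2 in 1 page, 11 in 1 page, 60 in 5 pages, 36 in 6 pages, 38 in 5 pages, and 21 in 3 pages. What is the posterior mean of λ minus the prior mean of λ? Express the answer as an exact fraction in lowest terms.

Total count: 2 + 11 + 60 + 36 + 38 + 21 = 168.
Total exposure: 1 + 1 + 5 + 6 + 5 + 3 = 21 pages.
The Gamma prior is conjugate for the Poisson rate, so λ | data ~ Gamma(9+168, 12+21) = Gamma(177, 33).
Posterior mean = 177/33 = 59/11; prior mean = 9/12 = 3/4. Difference = 59/11 − 3/4 = 203/44.

203/44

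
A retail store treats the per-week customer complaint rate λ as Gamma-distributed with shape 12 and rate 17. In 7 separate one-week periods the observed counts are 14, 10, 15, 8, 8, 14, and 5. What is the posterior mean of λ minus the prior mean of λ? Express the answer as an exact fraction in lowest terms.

587/204

Total count: 14 + 10 + 15 + 8 + 8 + 14 + 5 = 74.
Total exposure: 7 weeks.
Posterior: α' = 12 + 74 = 86, β' = 17 + 7 = 24.
Posterior mean = 86/24 = 43/12; prior mean = 12/17 = 12/17. Difference = 43/12 − 12/17 = 587/204.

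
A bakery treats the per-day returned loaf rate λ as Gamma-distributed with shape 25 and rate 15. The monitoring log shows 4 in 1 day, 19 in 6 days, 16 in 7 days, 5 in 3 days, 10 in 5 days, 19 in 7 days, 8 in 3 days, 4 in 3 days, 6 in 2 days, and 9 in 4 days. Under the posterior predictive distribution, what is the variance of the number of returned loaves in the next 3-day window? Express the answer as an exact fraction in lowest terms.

22125/3136

Total count: 4 + 19 + 16 + 5 + 10 + 19 + 8 + 4 + 6 + 9 = 100.
Total exposure: 1 + 6 + 7 + 3 + 5 + 7 + 3 + 3 + 2 + 4 = 41 days.
Posterior: α' = 25 + 100 = 125, β' = 15 + 41 = 56.
The posterior predictive for a window of length T is Negative Binomial with variance T·α'·(β'+T)/β'² = 3·125·59/3136 = 22125/3136.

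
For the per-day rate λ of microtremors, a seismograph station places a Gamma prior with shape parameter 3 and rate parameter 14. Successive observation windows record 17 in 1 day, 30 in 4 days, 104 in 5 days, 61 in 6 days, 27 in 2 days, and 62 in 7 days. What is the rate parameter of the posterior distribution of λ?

39

Total count: 17 + 30 + 104 + 61 + 27 + 62 = 301.
Total exposure: 1 + 4 + 5 + 6 + 2 + 7 = 25 days.
Posterior: α' = 3 + 301 = 304, β' = 14 + 25 = 39.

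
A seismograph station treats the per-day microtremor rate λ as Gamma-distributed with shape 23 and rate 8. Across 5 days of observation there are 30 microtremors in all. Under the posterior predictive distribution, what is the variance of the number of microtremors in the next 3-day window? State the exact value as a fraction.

2544/169

Total count 30 over total exposure 5 days.
Gamma(α, β) with Poisson data over total exposure Σt gives posterior Gamma(α+Σx, β+Σt) = Gamma(53, 13).
The posterior predictive for a window of length T is Negative Binomial with variance T·α'·(β'+T)/β'² = 3·53·16/169 = 2544/169.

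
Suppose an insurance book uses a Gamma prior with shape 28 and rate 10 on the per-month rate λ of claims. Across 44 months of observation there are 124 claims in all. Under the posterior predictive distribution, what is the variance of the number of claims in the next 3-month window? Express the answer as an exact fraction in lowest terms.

Total count 124 over total exposure 44 months.
Conjugate update: add total count to the shape and total exposure to the rate, giving Gamma(152, 54).
The posterior predictive for a window of length T is Negative Binomial with variance T·α'·(β'+T)/β'² = 3·152·57/2916 = 722/81.

722/81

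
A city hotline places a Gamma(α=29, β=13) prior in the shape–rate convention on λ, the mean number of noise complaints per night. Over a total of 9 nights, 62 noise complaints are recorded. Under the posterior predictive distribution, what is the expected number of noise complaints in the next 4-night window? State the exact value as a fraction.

182/11

Total count 62 over total exposure 9 nights.
By Gamma–Poisson conjugacy, the posterior is Gamma(α + Σx, β + Σt) = Gamma(29 + 62, 13 + 9) = Gamma(91, 22).
Predictive mean over a 4-night window = T·E[λ|data] = 4·91/22 = 182/11.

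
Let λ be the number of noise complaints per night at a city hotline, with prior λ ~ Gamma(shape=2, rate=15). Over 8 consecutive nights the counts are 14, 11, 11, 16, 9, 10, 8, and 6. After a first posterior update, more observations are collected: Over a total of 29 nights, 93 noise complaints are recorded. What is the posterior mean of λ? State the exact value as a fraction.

45/13

Total count: 14 + 11 + 11 + 16 + 9 + 10 + 8 + 6 = 85.
Total exposure: 8 nights.
After the first batch: Gamma(2 + 85, 15 + 8) = Gamma(87, 23).
Total count 93 over total exposure 29 nights.
After the second batch: Gamma(87 + 93, 23 + 29) = Gamma(180, 52).
Posterior mean = α'/β' = 180/52 = 45/13.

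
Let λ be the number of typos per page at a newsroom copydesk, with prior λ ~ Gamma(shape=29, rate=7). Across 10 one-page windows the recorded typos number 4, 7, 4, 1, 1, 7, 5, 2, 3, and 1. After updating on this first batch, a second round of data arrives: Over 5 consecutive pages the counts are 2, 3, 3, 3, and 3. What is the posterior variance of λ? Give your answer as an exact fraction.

39/242

Total count: 4 + 7 + 4 + 1 + 1 + 7 + 5 + 2 + 3 + 1 = 35.
Total exposure: 10 pages.
After the first batch: Gamma(29 + 35, 7 + 10) = Gamma(64, 17).
Total count: 2 + 3 + 3 + 3 + 3 = 14.
Total exposure: 5 pages.
After the second batch: Gamma(64 + 14, 17 + 5) = Gamma(78, 22).
Posterior variance = α'/β'² = 78/484 = 39/242.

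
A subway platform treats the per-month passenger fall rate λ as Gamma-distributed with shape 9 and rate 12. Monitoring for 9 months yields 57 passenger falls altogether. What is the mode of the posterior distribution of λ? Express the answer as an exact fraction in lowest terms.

Total count 57 over total exposure 9 months.
By Gamma–Poisson conjugacy, the posterior is Gamma(α + Σx, β + Σt) = Gamma(9 + 57, 12 + 9) = Gamma(66, 21).
Posterior mode = (α'−1)/β' = 65/21.

65/21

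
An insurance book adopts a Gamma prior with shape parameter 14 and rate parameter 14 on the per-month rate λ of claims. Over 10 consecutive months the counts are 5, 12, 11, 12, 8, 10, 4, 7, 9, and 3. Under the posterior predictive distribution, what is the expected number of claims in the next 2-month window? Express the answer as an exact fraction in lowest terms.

Total count: 5 + 12 + 11 + 12 + 8 + 10 + 4 + 7 + 9 + 3 = 81.
Total exposure: 10 months.
Conjugate update: add total count to the shape and total exposure to the rate, giving Gamma(95, 24).
Predictive mean over a 2-month window = T·E[λ|data] = 2·95/24 = 95/12.

95/12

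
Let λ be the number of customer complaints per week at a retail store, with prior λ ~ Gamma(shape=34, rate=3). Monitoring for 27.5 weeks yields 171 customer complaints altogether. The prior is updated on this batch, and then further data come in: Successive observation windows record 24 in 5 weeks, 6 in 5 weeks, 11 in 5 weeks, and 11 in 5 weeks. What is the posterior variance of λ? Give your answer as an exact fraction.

Total count 171 over total exposure 27.5 weeks.
After the first batch: Gamma(34 + 171, 3 + 27.5) = Gamma(205, 61/2).
Total count: 24 + 6 + 11 + 11 = 52.
Total exposure: 5 + 5 + 5 + 5 = 20 weeks.
After the second batch: Gamma(205 + 52, 61/2 + 20) = Gamma(257, 101/2).
Posterior variance = α'/β'² = 257/(10201/4) = 1028/10201.

1028/10201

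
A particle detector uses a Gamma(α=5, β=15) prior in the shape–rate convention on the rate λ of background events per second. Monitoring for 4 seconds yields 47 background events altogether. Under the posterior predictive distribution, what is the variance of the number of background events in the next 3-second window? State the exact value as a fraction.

Total count 47 over total exposure 4 seconds.
The Gamma prior is conjugate for the Poisson rate, so λ | data ~ Gamma(5+47, 15+4) = Gamma(52, 19).
The posterior predictive for a window of length T is Negative Binomial with variance T·α'·(β'+T)/β'² = 3·52·22/361 = 3432/361.

3432/361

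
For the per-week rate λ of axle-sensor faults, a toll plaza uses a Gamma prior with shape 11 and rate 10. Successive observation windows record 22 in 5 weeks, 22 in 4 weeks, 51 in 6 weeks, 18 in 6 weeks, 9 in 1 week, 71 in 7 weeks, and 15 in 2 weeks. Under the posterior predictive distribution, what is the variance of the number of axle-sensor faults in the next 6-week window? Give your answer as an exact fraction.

Total count: 22 + 22 + 51 + 18 + 9 + 71 + 15 = 208.
Total exposure: 5 + 4 + 6 + 6 + 1 + 7 + 2 = 31 weeks.
By Gamma–Poisson conjugacy, the posterior is Gamma(α + Σx, β + Σt) = Gamma(11 + 208, 10 + 31) = Gamma(219, 41).
The posterior predictive for a window of length T is Negative Binomial with variance T·α'·(β'+T)/β'² = 6·219·47/1681 = 61758/1681.

61758/1681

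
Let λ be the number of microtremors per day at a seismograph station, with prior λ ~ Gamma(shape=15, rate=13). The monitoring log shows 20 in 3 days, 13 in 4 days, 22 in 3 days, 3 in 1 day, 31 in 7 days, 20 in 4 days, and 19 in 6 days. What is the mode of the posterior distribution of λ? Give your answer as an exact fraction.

142/41

Total count: 20 + 13 + 22 + 3 + 31 + 20 + 19 = 128.
Total exposure: 3 + 4 + 3 + 1 + 7 + 4 + 6 = 28 days.
By Gamma–Poisson conjugacy, the posterior is Gamma(α + Σx, β + Σt) = Gamma(15 + 128, 13 + 28) = Gamma(143, 41).
Posterior mode = (α'−1)/β' = 142/41.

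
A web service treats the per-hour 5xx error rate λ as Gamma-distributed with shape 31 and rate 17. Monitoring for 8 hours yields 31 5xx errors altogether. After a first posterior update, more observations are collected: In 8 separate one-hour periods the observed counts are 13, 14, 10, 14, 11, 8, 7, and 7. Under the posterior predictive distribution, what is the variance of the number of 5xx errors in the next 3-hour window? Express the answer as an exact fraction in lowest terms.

Total count 31 over total exposure 8 hours.
After the first batch: Gamma(31 + 31, 17 + 8) = Gamma(62, 25).
Total count: 13 + 14 + 10 + 14 + 11 + 8 + 7 + 7 = 84.
Total exposure: 8 hours.
After the second batch: Gamma(62 + 84, 25 + 8) = Gamma(146, 33).
The posterior predictive for a window of length T is Negative Binomial with variance T·α'·(β'+T)/β'² = 3·146·36/1089 = 1752/121.

1752/121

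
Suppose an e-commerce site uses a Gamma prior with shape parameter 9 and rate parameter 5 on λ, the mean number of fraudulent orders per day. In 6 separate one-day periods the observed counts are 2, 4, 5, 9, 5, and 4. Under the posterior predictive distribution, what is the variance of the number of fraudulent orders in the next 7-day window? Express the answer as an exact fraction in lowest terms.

Total count: 2 + 4 + 5 + 9 + 5 + 4 = 29.
Total exposure: 6 days.
Conjugate update: add total count to the shape and total exposure to the rate, giving Gamma(38, 11).
The posterior predictive for a window of length T is Negative Binomial with variance T·α'·(β'+T)/β'² = 7·38·18/121 = 4788/121.

4788/121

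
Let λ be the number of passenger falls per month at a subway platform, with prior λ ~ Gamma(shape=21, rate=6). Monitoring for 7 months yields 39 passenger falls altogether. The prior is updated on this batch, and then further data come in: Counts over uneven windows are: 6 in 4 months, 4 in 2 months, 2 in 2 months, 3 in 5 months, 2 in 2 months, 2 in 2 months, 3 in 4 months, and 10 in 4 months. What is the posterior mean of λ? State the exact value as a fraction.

Total count 39 over total exposure 7 months.
After the first batch: Gamma(21 + 39, 6 + 7) = Gamma(60, 13).
Total count: 6 + 4 + 2 + 3 + 2 + 2 + 3 + 10 = 32.
Total exposure: 4 + 2 + 2 + 5 + 2 + 2 + 4 + 4 = 25 months.
After the second batch: Gamma(60 + 32, 13 + 25) = Gamma(92, 38).
Posterior mean = α'/β' = 92/38 = 46/19.

46/19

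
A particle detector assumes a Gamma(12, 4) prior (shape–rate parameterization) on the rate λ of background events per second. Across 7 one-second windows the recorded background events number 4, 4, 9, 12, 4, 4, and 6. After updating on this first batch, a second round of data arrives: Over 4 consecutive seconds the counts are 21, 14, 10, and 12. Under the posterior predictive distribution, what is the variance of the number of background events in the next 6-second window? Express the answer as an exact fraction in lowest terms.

Total count: 4 + 4 + 9 + 12 + 4 + 4 + 6 = 43.
Total exposure: 7 seconds.
After the first batch: Gamma(12 + 43, 4 + 7) = Gamma(55, 11).
Total count: 21 + 14 + 10 + 12 = 57.
Total exposure: 4 seconds.
After the second batch: Gamma(55 + 57, 11 + 4) = Gamma(112, 15).
The posterior predictive for a window of length T is Negative Binomial with variance T·α'·(β'+T)/β'² = 6·112·21/225 = 1568/25.

1568/25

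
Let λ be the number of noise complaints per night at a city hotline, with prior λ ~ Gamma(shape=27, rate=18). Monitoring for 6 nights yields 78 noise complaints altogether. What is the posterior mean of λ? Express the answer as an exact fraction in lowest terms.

35/8

Total count 78 over total exposure 6 nights.
Posterior: α' = 27 + 78 = 105, β' = 18 + 6 = 24.
Posterior mean = α'/β' = 105/24 = 35/8.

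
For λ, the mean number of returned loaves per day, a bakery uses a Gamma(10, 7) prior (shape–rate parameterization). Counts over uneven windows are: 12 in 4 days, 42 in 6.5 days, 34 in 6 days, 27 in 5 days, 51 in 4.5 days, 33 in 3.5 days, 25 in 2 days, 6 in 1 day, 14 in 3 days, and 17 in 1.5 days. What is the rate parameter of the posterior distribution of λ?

Total count: 12 + 42 + 34 + 27 + 51 + 33 + 25 + 6 + 14 + 17 = 261.
Total exposure: 4 + 6.5 + 6 + 5 + 4.5 + 3.5 + 2 + 1 + 3 + 1.5 = 37 days.
Posterior: α' = 10 + 261 = 271, β' = 7 + 37 = 44.

44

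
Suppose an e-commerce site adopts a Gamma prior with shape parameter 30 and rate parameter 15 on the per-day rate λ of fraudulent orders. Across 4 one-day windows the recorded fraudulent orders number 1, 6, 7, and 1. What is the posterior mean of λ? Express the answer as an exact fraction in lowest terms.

Total count: 1 + 6 + 7 + 1 = 15.
Total exposure: 4 days.
The Gamma prior is conjugate for the Poisson rate, so λ | data ~ Gamma(30+15, 15+4) = Gamma(45, 19).
Posterior mean = α'/β' = 45/19.

45/19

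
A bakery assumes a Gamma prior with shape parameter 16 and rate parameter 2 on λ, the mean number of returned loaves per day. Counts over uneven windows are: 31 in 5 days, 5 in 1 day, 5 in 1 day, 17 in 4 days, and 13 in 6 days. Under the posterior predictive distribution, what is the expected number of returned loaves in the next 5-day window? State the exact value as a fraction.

Total count: 31 + 5 + 5 + 17 + 13 = 71.
Total exposure: 5 + 1 + 1 + 4 + 6 = 17 days.
Gamma(α, β) with Poisson data over total exposure Σt gives posterior Gamma(α+Σx, β+Σt) = Gamma(87, 19).
Predictive mean over a 5-day window = T·E[λ|data] = 5·87/19 = 435/19.

435/19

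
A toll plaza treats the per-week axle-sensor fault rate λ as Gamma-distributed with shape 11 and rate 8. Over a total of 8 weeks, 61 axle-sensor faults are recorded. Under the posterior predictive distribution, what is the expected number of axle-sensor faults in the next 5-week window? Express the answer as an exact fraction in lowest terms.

Total count 61 over total exposure 8 weeks.
The Gamma prior is conjugate for the Poisson rate, so λ | data ~ Gamma(11+61, 8+8) = Gamma(72, 16).
Predictive mean over a 5-week window = T·E[λ|data] = 5·72/16 = 45/2.

45/2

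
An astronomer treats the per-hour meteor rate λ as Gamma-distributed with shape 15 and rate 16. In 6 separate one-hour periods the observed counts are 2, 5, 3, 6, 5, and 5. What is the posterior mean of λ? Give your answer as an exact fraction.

Total count: 2 + 5 + 3 + 6 + 5 + 5 = 26.
Total exposure: 6 hours.
Gamma(α, β) with Poisson data over total exposure Σt gives posterior Gamma(α+Σx, β+Σt) = Gamma(41, 22).
Posterior mean = α'/β' = 41/22.

41/22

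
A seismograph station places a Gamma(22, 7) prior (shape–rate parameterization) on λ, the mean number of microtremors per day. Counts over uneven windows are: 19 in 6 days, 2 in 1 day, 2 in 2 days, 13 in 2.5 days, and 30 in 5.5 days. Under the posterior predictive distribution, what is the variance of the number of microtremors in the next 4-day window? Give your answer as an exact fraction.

154/9

Total count: 19 + 2 + 2 + 13 + 30 = 66.
Total exposure: 6 + 1 + 2 + 2.5 + 5.5 = 17 days.
By Gamma–Poisson conjugacy, the posterior is Gamma(α + Σx, β + Σt) = Gamma(22 + 66, 7 + 17) = Gamma(88, 24).
The posterior predictive for a window of length T is Negative Binomial with variance T·α'·(β'+T)/β'² = 4·88·28/576 = 154/9.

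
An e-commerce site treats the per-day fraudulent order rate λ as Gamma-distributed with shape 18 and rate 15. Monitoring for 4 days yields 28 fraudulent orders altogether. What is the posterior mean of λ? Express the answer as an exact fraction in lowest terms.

46/19

Total count 28 over total exposure 4 days.
The Gamma prior is conjugate for the Poisson rate, so λ | data ~ Gamma(18+28, 15+4) = Gamma(46, 19).
Posterior mean = α'/β' = 46/19.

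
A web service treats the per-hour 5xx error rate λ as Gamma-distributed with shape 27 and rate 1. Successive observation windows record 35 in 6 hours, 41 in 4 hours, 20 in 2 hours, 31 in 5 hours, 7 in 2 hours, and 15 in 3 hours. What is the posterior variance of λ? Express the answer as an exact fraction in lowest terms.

Total count: 35 + 41 + 20 + 31 + 7 + 15 = 149.
Total exposure: 6 + 4 + 2 + 5 + 2 + 3 = 22 hours.
By Gamma–Poisson conjugacy, the posterior is Gamma(α + Σx, β + Σt) = Gamma(27 + 149, 1 + 22) = Gamma(176, 23).
Posterior variance = α'/β'² = 176/529.

176/529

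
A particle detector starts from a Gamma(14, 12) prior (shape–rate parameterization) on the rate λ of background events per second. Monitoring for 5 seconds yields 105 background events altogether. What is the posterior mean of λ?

7

Total count 105 over total exposure 5 seconds.
Posterior: α' = 14 + 105 = 119, β' = 12 + 5 = 17.
Posterior mean = α'/β' = 119/17 = 7.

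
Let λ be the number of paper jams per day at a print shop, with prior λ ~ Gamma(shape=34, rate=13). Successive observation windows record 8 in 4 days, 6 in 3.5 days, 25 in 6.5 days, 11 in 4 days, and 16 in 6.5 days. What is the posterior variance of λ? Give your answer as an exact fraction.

Total count: 8 + 6 + 25 + 11 + 16 = 66.
Total exposure: 4 + 3.5 + 6.5 + 4 + 6.5 = 24.5 days.
Gamma(α, β) with Poisson data over total exposure Σt gives posterior Gamma(α+Σx, β+Σt) = Gamma(100, 75/2).
Posterior variance = α'/β'² = 100/(5625/4) = 16/225.

16/225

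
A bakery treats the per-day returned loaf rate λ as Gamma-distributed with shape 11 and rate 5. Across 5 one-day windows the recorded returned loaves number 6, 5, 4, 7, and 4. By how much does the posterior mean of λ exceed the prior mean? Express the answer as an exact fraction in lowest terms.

Total count: 6 + 5 + 4 + 7 + 4 = 26.
Total exposure: 5 days.
Conjugate update: add total count to the shape and total exposure to the rate, giving Gamma(37, 10).
Posterior mean = 37/10 = 37/10; prior mean = 11/5 = 11/5. Difference = 37/10 − 11/5 = 3/2.

3/2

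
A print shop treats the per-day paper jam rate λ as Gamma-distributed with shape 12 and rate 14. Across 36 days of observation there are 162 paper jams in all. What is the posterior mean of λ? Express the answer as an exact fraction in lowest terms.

87/25

Total count 162 over total exposure 36 days.
Posterior: α' = 12 + 162 = 174, β' = 14 + 36 = 50.
Posterior mean = α'/β' = 174/50 = 87/25.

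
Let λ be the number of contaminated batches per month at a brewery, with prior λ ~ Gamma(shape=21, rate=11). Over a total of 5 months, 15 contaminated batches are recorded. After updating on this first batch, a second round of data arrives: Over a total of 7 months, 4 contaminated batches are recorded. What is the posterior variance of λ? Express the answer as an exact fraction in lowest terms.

40/529

Total count 15 over total exposure 5 months.
After the first batch: Gamma(21 + 15, 11 + 5) = Gamma(36, 16).
Total count 4 over total exposure 7 months.
After the second batch: Gamma(36 + 4, 16 + 7) = Gamma(40, 23).
Posterior variance = α'/β'² = 40/529.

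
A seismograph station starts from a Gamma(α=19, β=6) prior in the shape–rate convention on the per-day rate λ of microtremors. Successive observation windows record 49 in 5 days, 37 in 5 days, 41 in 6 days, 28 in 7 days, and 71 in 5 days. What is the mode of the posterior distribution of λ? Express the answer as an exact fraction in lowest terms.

Total count: 49 + 37 + 41 + 28 + 71 = 226.
Total exposure: 5 + 5 + 6 + 7 + 5 = 28 days.
Conjugate update: add total count to the shape and total exposure to the rate, giving Gamma(245, 34).
Posterior mode = (α'−1)/β' = 244/34 = 122/17.

122/17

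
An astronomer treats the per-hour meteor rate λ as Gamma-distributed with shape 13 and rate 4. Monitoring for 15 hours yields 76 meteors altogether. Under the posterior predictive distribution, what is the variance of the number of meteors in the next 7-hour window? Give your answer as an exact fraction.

Total count 76 over total exposure 15 hours.
The Gamma prior is conjugate for the Poisson rate, so λ | data ~ Gamma(13+76, 4+15) = Gamma(89, 19).
The posterior predictive for a window of length T is Negative Binomial with variance T·α'·(β'+T)/β'² = 7·89·26/361 = 16198/361.

16198/361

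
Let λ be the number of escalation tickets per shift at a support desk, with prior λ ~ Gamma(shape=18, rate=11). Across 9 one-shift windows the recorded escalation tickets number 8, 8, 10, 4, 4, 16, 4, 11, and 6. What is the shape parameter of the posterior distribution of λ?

Total count: 8 + 8 + 10 + 4 + 4 + 16 + 4 + 11 + 6 = 71.
Total exposure: 9 shifts.
The Gamma prior is conjugate for the Poisson rate, so λ | data ~ Gamma(18+71, 11+9) = Gamma(89, 20).

89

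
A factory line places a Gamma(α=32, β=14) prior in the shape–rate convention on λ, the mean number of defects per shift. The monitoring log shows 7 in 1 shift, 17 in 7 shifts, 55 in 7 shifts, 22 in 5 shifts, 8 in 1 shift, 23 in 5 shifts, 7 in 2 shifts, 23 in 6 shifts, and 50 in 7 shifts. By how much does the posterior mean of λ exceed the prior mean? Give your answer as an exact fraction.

Total count: 7 + 17 + 55 + 22 + 8 + 23 + 7 + 23 + 50 = 212.
Total exposure: 1 + 7 + 7 + 5 + 1 + 5 + 2 + 6 + 7 = 41 shifts.
The Gamma prior is conjugate for the Poisson rate, so λ | data ~ Gamma(32+212, 14+41) = Gamma(244, 55).
Posterior mean = 244/55 = 244/55; prior mean = 32/14 = 16/7. Difference = 244/55 − 16/7 = 828/385.

828/385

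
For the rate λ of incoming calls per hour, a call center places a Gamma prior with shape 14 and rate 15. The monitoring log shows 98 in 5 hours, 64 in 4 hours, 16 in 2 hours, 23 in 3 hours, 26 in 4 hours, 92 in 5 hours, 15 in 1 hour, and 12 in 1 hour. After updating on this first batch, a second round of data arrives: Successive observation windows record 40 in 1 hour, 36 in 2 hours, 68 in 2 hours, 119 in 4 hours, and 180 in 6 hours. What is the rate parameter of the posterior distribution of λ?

Total count: 98 + 64 + 16 + 23 + 26 + 92 + 15 + 12 = 346.
Total exposure: 5 + 4 + 2 + 3 + 4 + 5 + 1 + 1 = 25 hours.
After the first batch: Gamma(14 + 346, 15 + 25) = Gamma(360, 40).
Total count: 40 + 36 + 68 + 119 + 180 = 443.
Total exposure: 1 + 2 + 2 + 4 + 6 = 15 hours.
After the second batch: Gamma(360 + 443, 40 + 15) = Gamma(803, 55).

55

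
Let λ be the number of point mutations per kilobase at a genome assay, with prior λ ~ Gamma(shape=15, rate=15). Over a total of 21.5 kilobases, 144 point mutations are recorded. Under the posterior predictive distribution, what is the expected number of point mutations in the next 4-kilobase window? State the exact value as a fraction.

1272/73

Total count 144 over total exposure 21.5 kilobases.
The Gamma prior is conjugate for the Poisson rate, so λ | data ~ Gamma(15+144, 15+21.5) = Gamma(159, 73/2).
Predictive mean over a 4-kilobase window = T·E[λ|data] = 4·159/(73/2) = 1272/73.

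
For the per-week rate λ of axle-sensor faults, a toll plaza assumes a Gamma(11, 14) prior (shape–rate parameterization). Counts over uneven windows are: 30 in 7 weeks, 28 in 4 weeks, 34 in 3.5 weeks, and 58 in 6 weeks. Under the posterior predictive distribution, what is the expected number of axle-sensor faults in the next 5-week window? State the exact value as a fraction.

70/3

Total count: 30 + 28 + 34 + 58 = 150.
Total exposure: 7 + 4 + 3.5 + 6 = 20.5 weeks.
By Gamma–Poisson conjugacy, the posterior is Gamma(α + Σx, β + Σt) = Gamma(11 + 150, 14 + 20.5) = Gamma(161, 69/2).
Predictive mean over a 5-week window = T·E[λ|data] = 5·161/(69/2) = 70/3.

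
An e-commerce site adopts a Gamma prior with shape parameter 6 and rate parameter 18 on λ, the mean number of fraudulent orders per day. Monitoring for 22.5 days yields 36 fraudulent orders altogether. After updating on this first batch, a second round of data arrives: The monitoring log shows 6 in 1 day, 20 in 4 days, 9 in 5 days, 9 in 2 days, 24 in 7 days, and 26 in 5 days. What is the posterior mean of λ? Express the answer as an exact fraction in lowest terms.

272/129

Total count 36 over total exposure 22.5 days.
After the first batch: Gamma(6 + 36, 18 + 22.5) = Gamma(42, 81/2).
Total count: 6 + 20 + 9 + 9 + 24 + 26 = 94.
Total exposure: 1 + 4 + 5 + 2 + 7 + 5 = 24 days.
After the second batch: Gamma(42 + 94, 81/2 + 24) = Gamma(136, 129/2).
Posterior mean = α'/β' = 136/(129/2) = 272/129.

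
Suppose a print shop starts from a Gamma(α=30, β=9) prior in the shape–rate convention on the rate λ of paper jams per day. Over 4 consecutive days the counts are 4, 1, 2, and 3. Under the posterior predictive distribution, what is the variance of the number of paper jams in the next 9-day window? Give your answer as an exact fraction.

7920/169

Total count: 4 + 1 + 2 + 3 = 10.
Total exposure: 4 days.
Posterior: α' = 30 + 10 = 40, β' = 9 + 4 = 13.
The posterior predictive for a window of length T is Negative Binomial with variance T·α'·(β'+T)/β'² = 9·40·22/169 = 7920/169.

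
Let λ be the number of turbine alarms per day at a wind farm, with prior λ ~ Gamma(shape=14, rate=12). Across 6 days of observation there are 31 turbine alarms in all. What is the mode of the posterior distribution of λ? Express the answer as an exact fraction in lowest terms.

22/9

Total count 31 over total exposure 6 days.
Conjugate update: add total count to the shape and total exposure to the rate, giving Gamma(45, 18).
Posterior mode = (α'−1)/β' = 44/18 = 22/9.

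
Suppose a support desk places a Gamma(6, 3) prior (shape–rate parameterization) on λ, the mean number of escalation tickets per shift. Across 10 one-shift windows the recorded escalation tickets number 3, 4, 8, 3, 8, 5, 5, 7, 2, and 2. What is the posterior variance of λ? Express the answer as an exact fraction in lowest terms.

Total count: 3 + 4 + 8 + 3 + 8 + 5 + 5 + 7 + 2 + 2 = 47.
Total exposure: 10 shifts.
Conjugate update: add total count to the shape and total exposure to the rate, giving Gamma(53, 13).
Posterior variance = α'/β'² = 53/169.

53/169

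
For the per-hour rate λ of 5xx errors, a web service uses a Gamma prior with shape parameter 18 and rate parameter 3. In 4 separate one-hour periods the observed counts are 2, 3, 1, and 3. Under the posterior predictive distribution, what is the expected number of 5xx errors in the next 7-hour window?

27

Total count: 2 + 3 + 1 + 3 = 9.
Total exposure: 4 hours.
Conjugate update: add total count to the shape and total exposure to the rate, giving Gamma(27, 7).
Predictive mean over a 7-hour window = T·E[λ|data] = 7·27/7 = 27.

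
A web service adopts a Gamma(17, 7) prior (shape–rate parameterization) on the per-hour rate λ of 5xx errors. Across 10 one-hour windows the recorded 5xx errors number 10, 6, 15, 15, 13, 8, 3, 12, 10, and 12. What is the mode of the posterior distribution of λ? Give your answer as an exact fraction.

120/17

Total count: 10 + 6 + 15 + 15 + 13 + 8 + 3 + 12 + 10 + 12 = 104.
Total exposure: 10 hours.
Conjugate update: add total count to the shape and total exposure to the rate, giving Gamma(121, 17).
Posterior mode = (α'−1)/β' = 120/17.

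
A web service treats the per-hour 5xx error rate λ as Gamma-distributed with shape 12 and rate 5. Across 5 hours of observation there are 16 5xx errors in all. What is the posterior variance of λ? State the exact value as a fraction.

Total count 16 over total exposure 5 hours.
By Gamma–Poisson conjugacy, the posterior is Gamma(α + Σx, β + Σt) = Gamma(12 + 16, 5 + 5) = Gamma(28, 10).
Posterior variance = α'/β'² = 28/100 = 7/25.

7/25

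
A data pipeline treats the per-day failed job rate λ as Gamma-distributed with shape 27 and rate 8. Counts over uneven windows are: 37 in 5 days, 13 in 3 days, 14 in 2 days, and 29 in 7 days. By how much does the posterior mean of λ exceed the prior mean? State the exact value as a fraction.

57/40

Total count: 37 + 13 + 14 + 29 = 93.
Total exposure: 5 + 3 + 2 + 7 = 17 days.
By Gamma–Poisson conjugacy, the posterior is Gamma(α + Σx, β + Σt) = Gamma(27 + 93, 8 + 17) = Gamma(120, 25).
Posterior mean = 120/25 = 24/5; prior mean = 27/8 = 27/8. Difference = 24/5 − 27/8 = 57/40.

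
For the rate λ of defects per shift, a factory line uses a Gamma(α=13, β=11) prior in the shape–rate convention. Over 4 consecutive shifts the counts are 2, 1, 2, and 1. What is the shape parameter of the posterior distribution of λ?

Total count: 2 + 1 + 2 + 1 = 6.
Total exposure: 4 shifts.
The Gamma prior is conjugate for the Poisson rate, so λ | data ~ Gamma(13+6, 11+4) = Gamma(19, 15).

19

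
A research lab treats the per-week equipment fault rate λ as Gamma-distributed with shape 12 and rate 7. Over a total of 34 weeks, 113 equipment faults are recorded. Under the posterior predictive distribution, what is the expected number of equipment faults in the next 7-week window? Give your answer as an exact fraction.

Total count 113 over total exposure 34 weeks.
By Gamma–Poisson conjugacy, the posterior is Gamma(α + Σx, β + Σt) = Gamma(12 + 113, 7 + 34) = Gamma(125, 41).
Predictive mean over a 7-week window = T·E[λ|data] = 7·125/41 = 875/41.

875/41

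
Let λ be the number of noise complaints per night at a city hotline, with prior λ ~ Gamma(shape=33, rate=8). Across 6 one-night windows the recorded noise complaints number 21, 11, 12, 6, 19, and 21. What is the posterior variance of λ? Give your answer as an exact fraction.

123/196

Total count: 21 + 11 + 12 + 6 + 19 + 21 = 90.
Total exposure: 6 nights.
Conjugate update: add total count to the shape and total exposure to the rate, giving Gamma(123, 14).
Posterior variance = α'/β'² = 123/196.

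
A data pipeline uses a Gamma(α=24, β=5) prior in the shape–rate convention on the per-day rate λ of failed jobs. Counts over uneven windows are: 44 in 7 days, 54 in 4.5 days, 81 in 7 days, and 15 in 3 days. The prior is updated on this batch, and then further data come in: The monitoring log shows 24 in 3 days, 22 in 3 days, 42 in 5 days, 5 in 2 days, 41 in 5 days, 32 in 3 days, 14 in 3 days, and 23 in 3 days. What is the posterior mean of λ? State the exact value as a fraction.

Total count: 44 + 54 + 81 + 15 = 194.
Total exposure: 7 + 4.5 + 7 + 3 = 21.5 days.
After the first batch: Gamma(24 + 194, 5 + 21.5) = Gamma(218, 53/2).
Total count: 24 + 22 + 42 + 5 + 41 + 32 + 14 + 23 = 203.
Total exposure: 3 + 3 + 5 + 2 + 5 + 3 + 3 + 3 = 27 days.
After the second batch: Gamma(218 + 203, 53/2 + 27) = Gamma(421, 107/2).
Posterior mean = α'/β' = 421/(107/2) = 842/107.

842/107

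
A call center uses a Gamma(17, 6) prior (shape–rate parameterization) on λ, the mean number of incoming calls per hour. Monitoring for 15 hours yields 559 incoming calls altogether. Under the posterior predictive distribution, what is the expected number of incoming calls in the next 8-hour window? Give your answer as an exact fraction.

1536/7

Total count 559 over total exposure 15 hours.
Gamma(α, β) with Poisson data over total exposure Σt gives posterior Gamma(α+Σx, β+Σt) = Gamma(576, 21).
Predictive mean over an 8-hour window = T·E[λ|data] = 8·576/21 = 1536/7.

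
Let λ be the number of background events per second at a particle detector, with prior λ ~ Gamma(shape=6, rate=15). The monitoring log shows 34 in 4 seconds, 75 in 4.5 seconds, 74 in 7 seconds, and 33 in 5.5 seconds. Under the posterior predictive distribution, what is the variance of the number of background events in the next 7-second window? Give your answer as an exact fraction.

11137/216

Total count: 34 + 75 + 74 + 33 = 216.
Total exposure: 4 + 4.5 + 7 + 5.5 = 21 seconds.
Posterior: α' = 6 + 216 = 222, β' = 15 + 21 = 36.
The posterior predictive for a window of length T is Negative Binomial with variance T·α'·(β'+T)/β'² = 7·222·43/1296 = 11137/216.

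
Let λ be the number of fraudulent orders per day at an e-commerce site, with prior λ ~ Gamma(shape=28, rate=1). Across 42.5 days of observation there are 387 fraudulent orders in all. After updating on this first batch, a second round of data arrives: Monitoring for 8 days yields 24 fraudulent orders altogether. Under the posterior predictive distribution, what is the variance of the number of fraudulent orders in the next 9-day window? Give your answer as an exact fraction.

956142/10609

Total count 387 over total exposure 42.5 days.
After the first batch: Gamma(28 + 387, 1 + 42.5) = Gamma(415, 87/2).
Total count 24 over total exposure 8 days.
After the second batch: Gamma(415 + 24, 87/2 + 8) = Gamma(439, 103/2).
The posterior predictive for a window of length T is Negative Binomial with variance T·α'·(β'+T)/β'² = 9·439·(121/2)/(10609/4) = 956142/10609.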